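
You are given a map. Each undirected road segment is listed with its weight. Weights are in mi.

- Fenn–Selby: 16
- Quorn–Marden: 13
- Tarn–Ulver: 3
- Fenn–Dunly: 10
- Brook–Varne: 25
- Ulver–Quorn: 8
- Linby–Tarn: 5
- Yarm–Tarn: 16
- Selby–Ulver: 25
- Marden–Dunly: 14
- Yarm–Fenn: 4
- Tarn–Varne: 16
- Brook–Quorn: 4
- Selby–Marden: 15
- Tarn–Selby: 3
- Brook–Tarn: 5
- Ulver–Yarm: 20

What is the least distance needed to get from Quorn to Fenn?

Settle nodes by increasing distance from Quorn:
Quorn: 0
Brook: 4  (via Quorn)
Ulver: 8  (via Quorn)
Tarn: 9  (via Brook)
Selby: 12  (via Tarn)
Marden: 13  (via Quorn)
Linby: 14  (via Tarn)
Yarm: 25  (via Tarn)
Varne: 25  (via Tarn)
Dunly: 27  (via Marden)
Fenn: 28  (via Selby)
Shortest route: Quorn–Brook–Tarn–Selby–Fenn = 28 mi.

28 mi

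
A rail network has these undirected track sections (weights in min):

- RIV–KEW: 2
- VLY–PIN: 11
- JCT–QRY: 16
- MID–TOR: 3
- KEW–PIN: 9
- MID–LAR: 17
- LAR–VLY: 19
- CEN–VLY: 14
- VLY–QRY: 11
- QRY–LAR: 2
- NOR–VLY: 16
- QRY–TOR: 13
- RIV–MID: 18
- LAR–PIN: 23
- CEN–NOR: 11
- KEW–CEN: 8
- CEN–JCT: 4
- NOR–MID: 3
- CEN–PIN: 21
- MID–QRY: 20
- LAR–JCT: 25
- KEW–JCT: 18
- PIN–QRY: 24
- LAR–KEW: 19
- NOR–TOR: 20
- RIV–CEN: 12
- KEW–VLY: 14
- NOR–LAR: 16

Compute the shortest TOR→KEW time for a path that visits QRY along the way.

34 min

Shortest TOR→QRY: TOR → QRY = 13
Best QRY to KEW: QRY → LAR → KEW costing 21
Total via QRY: 13 + 21 = 34 min.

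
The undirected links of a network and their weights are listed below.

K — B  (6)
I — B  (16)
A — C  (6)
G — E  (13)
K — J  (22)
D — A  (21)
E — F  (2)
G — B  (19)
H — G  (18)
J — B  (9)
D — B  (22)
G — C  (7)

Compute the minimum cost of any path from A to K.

38

Compare a few routes:
A → C → G → B → K: 6+7+19+6 = 38
A → D → B → K: 21+22+6 = 49
A → D → B → J → K: 21+22+9+22 = 74
A → C → G → B → J → K: 6+7+19+9+22 = 63
The minimum is 38 via A → C → G → B → K.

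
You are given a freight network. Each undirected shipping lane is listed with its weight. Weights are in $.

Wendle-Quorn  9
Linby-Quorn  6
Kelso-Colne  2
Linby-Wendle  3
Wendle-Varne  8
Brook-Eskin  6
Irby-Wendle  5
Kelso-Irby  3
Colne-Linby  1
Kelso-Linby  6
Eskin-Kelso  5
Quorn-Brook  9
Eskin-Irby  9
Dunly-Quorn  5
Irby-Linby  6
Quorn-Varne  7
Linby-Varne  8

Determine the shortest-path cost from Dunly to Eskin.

$19

Running Dijkstra from Dunly:
Dunly: 0
Quorn: 5  (via Dunly)
Linby: 11  (via Quorn)
Colne: 12  (via Linby)
Varne: 12  (via Quorn)
Wendle: 14  (via Quorn)
Brook: 14  (via Quorn)
Kelso: 14  (via Colne)
Irby: 17  (via Linby)
Eskin: 19  (via Kelso)
Shortest route: Dunly–Quorn–Linby–Colne–Kelso–Eskin = $19.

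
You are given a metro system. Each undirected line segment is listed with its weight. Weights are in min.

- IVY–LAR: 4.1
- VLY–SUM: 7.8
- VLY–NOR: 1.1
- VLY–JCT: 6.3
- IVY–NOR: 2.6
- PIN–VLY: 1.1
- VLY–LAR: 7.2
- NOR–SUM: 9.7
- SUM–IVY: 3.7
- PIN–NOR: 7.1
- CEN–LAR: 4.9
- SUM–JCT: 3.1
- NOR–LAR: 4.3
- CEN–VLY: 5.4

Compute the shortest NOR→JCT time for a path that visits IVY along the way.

9.4 min

Best NOR to IVY: NOR → IVY costing 2.6
Best IVY to JCT: IVY → SUM → JCT costing 6.8
Total via IVY: 2.6 + 6.8 = 9.4 min.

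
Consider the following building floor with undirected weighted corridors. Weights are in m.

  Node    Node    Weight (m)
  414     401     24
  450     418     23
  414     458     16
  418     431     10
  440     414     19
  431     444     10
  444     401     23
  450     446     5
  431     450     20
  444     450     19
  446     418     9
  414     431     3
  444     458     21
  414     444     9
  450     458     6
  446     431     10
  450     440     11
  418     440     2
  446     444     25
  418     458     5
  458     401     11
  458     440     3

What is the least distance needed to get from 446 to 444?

Compare a few routes:
446 - 450 - 444: 5+19 = 24
446 - 431 - 414 - 444: 10+3+9 = 22
446 - 444: 25 = 25
446 - 431 - 444: 10+10 = 20
The minimum is 20 m via 446 - 431 - 444.

20 m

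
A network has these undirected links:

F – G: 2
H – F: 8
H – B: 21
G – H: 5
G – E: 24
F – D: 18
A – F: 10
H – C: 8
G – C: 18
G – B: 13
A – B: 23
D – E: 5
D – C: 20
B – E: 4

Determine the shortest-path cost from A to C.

25

Settle nodes by increasing distance from A:
A: 0
F: 10  (via A)
G: 12  (via F)
H: 17  (via G)
B: 23  (via A)
C: 25  (via H)
Shortest route: A–F–G–H–C = 25.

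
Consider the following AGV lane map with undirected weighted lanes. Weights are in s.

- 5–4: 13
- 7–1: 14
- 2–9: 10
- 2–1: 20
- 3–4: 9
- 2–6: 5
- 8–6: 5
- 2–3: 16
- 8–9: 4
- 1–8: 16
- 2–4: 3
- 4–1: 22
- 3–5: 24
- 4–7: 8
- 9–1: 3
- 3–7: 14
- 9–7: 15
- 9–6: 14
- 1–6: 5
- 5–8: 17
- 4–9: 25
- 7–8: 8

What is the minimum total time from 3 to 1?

Shortest distances from 3:
3: 0
4: 9  (via 3)
2: 12  (via 4)
7: 14  (via 3)
6: 17  (via 2)
1: 22  (via 6)
Shortest route: 3–4–2–6–1 = 22 s.

22 s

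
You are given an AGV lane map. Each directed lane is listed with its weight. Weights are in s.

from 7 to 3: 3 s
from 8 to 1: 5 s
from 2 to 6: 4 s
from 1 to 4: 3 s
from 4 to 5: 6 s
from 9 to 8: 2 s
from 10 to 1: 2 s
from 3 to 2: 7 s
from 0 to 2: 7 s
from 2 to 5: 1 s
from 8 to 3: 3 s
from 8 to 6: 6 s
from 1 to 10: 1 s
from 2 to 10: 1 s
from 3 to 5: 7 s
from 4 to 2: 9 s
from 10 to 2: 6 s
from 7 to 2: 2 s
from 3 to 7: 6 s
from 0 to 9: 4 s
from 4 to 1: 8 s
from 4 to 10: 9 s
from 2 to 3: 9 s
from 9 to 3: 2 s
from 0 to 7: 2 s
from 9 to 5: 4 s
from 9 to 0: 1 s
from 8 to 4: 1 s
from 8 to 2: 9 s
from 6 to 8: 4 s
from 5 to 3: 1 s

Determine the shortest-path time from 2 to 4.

Running Dijkstra from 2:
2: 0
5: 1  (via 2)
10: 1  (via 2)
3: 2  (via 5)
1: 3  (via 10)
6: 4  (via 2)
4: 6  (via 1)
Shortest route: 2–10–1–4 = 6 s.

6 s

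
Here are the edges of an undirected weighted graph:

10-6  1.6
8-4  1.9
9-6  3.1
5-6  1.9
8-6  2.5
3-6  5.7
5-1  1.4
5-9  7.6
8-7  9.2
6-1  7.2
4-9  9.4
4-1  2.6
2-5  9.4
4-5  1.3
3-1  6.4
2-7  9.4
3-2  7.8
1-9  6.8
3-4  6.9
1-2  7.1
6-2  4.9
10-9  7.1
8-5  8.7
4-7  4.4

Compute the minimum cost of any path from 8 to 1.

Running Dijkstra from 8:
8: 0
4: 1.9  (via 8)
6: 2.5  (via 8)
5: 3.2  (via 4)
10: 4.1  (via 6)
1: 4.5  (via 4)
Shortest route: 8–4–1 = 4.5.

4.5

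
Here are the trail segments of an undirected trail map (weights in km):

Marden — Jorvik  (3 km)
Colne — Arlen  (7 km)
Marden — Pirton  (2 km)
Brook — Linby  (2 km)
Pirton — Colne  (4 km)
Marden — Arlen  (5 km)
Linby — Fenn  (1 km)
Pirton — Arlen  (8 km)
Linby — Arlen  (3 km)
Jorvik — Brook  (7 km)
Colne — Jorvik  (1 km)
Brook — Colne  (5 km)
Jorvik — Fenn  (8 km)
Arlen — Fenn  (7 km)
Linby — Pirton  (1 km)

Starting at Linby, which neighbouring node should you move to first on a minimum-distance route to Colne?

Pirton

Compare a few routes:
Linby - Pirton - Marden - Jorvik - Colne: 1+2+3+1 = 7
Linby - Pirton - Colne: 1+4 = 5
The minimum is 5 km via Linby - Pirton - Colne.
So from Linby the first move is to Pirton.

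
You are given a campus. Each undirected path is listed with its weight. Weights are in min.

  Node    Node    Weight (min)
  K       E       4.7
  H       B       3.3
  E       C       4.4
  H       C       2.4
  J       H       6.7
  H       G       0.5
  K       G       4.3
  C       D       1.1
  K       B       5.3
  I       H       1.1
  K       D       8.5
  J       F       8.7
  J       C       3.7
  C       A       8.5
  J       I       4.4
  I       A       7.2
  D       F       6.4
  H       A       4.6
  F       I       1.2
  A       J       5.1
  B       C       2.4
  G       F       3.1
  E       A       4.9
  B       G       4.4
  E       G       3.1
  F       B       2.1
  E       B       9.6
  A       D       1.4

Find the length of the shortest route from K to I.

Enumerating some paths:
K → G → H → I: 4.3+0.5+1.1 = 5.9
K → G → F → I: 4.3+3.1+1.2 = 8.6
K → B → F → I: 5.3+2.1+1.2 = 8.6
Cheapest is K → G → H → I at 5.9 min.

5.9 min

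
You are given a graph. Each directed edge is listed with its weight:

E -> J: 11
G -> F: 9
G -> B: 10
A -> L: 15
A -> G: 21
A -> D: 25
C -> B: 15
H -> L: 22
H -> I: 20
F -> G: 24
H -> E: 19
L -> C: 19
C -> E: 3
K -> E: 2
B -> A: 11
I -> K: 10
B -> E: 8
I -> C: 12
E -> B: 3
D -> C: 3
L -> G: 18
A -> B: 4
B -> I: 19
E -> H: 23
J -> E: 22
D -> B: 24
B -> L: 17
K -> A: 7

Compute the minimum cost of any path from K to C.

Shortest distances from K:
K: 0
E: 2  (via K)
B: 5  (via E)
A: 7  (via K)
J: 13  (via E)
L: 22  (via B)
I: 24  (via B)
H: 25  (via E)
G: 28  (via A)
D: 32  (via A)
C: 35  (via D)
Shortest route: K–A–D–C = 35.

35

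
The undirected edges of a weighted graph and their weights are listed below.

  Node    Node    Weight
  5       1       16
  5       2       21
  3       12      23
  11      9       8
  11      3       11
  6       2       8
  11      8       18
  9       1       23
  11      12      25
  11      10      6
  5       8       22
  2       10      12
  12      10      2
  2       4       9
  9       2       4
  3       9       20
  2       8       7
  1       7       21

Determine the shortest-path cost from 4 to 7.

57

Enumerating some paths:
4 - 2 - 5 - 1 - 7: 9+21+16+21 = 67
4 - 2 - 9 - 1 - 7: 9+4+23+21 = 57
The minimum is 57 via 4 - 2 - 9 - 1 - 7.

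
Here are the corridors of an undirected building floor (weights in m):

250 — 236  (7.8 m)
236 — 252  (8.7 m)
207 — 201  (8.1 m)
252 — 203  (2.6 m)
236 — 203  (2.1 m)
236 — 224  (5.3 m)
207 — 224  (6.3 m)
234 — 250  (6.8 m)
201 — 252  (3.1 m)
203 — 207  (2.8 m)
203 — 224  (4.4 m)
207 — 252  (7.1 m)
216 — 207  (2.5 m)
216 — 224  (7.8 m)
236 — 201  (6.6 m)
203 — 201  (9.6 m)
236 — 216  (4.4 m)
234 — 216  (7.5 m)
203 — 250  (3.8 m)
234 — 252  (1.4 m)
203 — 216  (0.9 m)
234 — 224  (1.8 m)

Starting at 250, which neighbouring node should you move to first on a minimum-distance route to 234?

Compare a few routes:
250 → 203 → 224 → 234: 3.8+4.4+1.8 = 10
250 → 203 → 252 → 234: 3.8+2.6+1.4 = 7.8
250 → 234: 6.8 = 6.8
250 → 203 → 216 → 234: 3.8+0.9+7.5 = 12.2
The minimum is 6.8 m via 250 → 234.
So from 250 the first move is to 234.

234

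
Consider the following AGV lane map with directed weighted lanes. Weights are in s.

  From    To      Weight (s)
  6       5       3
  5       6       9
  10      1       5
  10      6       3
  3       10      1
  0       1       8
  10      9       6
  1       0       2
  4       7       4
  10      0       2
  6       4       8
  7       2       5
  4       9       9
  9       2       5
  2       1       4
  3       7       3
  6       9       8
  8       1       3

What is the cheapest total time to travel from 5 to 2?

Enumerating some paths:
5–6–4–7–2: 9+8+4+5 = 26
5–6–9–2: 9+8+5 = 22
5–6–4–9–2: 9+8+9+5 = 31
Cheapest is 5–6–9–2 at 22 s.

22 s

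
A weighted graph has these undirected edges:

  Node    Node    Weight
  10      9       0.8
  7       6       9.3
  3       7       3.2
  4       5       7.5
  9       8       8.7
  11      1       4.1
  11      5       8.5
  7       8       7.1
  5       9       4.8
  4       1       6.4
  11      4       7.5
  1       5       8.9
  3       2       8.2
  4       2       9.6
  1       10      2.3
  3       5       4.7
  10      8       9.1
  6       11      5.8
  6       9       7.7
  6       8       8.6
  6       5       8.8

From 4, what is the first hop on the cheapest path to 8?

Compare a few routes:
4–1–10–9–8: 6.4+2.3+0.8+8.7 = 18.2
4–1–10–8: 6.4+2.3+9.1 = 17.8
4–5–9–8: 7.5+4.8+8.7 = 21
Cheapest is 4–1–10–8 at 17.8.
So from 4 the first move is to 1.

1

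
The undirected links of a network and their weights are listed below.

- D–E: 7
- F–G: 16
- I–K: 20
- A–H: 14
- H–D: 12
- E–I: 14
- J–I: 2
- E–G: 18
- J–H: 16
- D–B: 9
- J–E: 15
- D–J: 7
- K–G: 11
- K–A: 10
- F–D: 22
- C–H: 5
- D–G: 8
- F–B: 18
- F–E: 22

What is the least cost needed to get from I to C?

Shortest distances from I:
I: 0
J: 2  (via I)
D: 9  (via J)
E: 14  (via I)
G: 17  (via D)
B: 18  (via D)
H: 18  (via J)
K: 20  (via I)
C: 23  (via H)
Shortest route: I → J → H → C = 23.

23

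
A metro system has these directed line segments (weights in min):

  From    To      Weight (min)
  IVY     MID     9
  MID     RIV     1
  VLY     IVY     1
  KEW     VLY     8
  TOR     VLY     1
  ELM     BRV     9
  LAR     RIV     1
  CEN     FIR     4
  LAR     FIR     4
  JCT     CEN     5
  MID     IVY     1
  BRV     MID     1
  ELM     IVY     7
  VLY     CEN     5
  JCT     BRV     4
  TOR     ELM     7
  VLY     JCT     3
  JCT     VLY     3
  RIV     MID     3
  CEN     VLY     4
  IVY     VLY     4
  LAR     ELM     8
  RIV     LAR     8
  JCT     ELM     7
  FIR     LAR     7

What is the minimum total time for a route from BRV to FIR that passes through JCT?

18 min

Best BRV to JCT: BRV → MID → IVY → VLY → JCT costing 9
Best JCT to FIR: JCT → CEN → FIR costing 9
Total via JCT: 9 + 9 = 18 min.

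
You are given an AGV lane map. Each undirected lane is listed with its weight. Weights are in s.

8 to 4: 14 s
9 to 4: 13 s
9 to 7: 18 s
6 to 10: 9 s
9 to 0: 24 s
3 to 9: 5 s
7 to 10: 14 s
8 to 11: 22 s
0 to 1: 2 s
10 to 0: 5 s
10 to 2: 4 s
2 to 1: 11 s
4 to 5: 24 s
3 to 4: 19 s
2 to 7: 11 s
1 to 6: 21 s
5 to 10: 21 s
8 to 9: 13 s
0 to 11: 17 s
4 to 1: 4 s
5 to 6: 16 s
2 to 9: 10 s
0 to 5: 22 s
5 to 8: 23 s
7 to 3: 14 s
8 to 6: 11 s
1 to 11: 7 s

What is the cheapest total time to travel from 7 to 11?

28 s

Settle nodes by increasing distance from 7:
7: 0
2: 11  (via 7)
3: 14  (via 7)
10: 14  (via 7)
9: 18  (via 7)
0: 19  (via 10)
1: 21  (via 0)
6: 23  (via 10)
4: 25  (via 1)
11: 28  (via 1)
Shortest route: 7–10–0–1–11 = 28 s.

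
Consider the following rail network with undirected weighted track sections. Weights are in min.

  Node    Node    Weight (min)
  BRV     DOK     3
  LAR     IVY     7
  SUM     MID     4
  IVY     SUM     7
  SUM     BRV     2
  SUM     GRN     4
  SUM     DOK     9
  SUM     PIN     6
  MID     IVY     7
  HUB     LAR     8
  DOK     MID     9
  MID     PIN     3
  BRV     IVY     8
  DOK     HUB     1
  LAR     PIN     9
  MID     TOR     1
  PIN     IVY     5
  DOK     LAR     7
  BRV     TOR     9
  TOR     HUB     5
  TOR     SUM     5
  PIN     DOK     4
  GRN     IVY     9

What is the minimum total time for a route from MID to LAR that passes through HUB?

Shortest MID→HUB: MID → TOR → HUB = 6
Shortest HUB→LAR: HUB → LAR = 8
Total via HUB: 6 + 8 = 14 min.

14 min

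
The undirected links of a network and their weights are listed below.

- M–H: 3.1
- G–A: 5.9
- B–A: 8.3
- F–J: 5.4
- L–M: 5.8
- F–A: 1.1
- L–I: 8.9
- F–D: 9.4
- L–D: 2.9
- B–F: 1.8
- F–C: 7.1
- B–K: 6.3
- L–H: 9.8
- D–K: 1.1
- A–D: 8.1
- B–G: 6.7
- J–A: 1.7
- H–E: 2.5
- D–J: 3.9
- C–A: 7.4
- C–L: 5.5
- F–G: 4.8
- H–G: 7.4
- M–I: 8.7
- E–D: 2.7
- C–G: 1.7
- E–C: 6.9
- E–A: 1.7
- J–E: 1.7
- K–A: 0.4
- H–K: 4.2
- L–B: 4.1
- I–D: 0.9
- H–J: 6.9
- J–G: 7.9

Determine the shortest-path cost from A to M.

Candidate routes:
A - K - H - M: 0.4+4.2+3.1 = 7.7
A - K - D - E - H - M: 0.4+1.1+2.7+2.5+3.1 = 9.8
A - E - H - M: 1.7+2.5+3.1 = 7.3
A - J - E - H - M: 1.7+1.7+2.5+3.1 = 9
Cheapest is A - E - H - M at 7.3.

7.3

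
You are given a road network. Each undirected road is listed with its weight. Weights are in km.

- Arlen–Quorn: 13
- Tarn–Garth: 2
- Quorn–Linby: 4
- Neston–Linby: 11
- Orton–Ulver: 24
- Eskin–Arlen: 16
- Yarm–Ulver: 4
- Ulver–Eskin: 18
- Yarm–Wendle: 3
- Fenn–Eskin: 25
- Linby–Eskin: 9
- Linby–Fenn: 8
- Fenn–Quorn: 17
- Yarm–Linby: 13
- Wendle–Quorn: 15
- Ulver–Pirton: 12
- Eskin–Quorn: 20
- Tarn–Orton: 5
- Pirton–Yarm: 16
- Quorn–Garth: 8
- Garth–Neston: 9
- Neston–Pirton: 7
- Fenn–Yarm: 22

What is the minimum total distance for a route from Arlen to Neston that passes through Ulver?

Shortest Arlen→Ulver: Arlen–Eskin–Ulver = 34
Shortest Ulver→Neston: Ulver–Pirton–Neston = 19
Total via Ulver: 34 + 19 = 53 km.

53 km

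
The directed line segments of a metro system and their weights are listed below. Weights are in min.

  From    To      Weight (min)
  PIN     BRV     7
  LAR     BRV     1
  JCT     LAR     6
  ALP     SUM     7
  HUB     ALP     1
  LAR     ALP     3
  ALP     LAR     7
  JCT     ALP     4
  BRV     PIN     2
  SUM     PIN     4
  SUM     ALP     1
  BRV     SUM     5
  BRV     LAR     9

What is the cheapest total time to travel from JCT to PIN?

Settle nodes by increasing distance from JCT:
JCT: 0
ALP: 4  (via JCT)
LAR: 6  (via JCT)
BRV: 7  (via LAR)
PIN: 9  (via BRV)
Shortest route: JCT → LAR → BRV → PIN = 9 min.

9 min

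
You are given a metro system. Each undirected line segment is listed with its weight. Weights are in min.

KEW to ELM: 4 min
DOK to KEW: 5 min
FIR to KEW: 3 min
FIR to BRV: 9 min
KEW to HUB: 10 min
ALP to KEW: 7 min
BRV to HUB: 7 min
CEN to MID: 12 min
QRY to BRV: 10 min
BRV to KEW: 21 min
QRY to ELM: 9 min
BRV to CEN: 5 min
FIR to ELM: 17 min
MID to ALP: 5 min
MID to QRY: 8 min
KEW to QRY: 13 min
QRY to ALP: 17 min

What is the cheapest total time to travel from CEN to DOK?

Enumerating some paths:
CEN–BRV–HUB–KEW–DOK: 5+7+10+5 = 27
CEN–BRV–FIR–KEW–DOK: 5+9+3+5 = 22
The minimum is 22 min via CEN–BRV–FIR–KEW–DOK.

22 min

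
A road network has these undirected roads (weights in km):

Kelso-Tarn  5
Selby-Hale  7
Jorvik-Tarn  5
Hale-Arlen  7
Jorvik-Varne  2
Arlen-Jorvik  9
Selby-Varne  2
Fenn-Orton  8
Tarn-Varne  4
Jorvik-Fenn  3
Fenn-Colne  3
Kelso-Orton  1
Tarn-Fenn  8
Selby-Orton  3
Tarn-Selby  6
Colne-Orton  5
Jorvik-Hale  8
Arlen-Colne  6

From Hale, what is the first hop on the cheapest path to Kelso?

Selby

Compare a few routes:
Hale - Jorvik - Tarn - Kelso: 8+5+5 = 18
Hale - Jorvik - Varne - Selby - Orton - Kelso: 8+2+2+3+1 = 16
Hale - Selby - Tarn - Kelso: 7+6+5 = 18
Hale - Selby - Orton - Kelso: 7+3+1 = 11
Cheapest is Hale - Selby - Orton - Kelso at 11 km.
So from Hale the first move is to Selby.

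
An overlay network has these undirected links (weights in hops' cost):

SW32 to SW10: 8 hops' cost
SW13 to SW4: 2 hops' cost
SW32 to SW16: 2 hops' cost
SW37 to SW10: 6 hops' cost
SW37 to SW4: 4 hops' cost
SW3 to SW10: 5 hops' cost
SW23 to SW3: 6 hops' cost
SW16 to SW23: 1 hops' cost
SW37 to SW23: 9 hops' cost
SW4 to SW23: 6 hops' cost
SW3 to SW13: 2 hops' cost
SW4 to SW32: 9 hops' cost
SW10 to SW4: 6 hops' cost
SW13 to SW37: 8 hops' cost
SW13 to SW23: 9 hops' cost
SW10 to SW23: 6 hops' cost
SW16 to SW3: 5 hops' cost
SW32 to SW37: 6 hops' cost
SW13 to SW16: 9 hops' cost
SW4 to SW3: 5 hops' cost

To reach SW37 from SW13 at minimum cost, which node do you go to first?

Candidate routes:
SW13 - SW3 - SW10 - SW37: 2+5+6 = 13
SW13 - SW4 - SW37: 2+4 = 6
SW13 - SW37: 8 = 8
SW13 - SW3 - SW4 - SW37: 2+5+4 = 11
The minimum is 6 hops' cost via SW13 - SW4 - SW37.
So from SW13 the first move is to SW4.

SW4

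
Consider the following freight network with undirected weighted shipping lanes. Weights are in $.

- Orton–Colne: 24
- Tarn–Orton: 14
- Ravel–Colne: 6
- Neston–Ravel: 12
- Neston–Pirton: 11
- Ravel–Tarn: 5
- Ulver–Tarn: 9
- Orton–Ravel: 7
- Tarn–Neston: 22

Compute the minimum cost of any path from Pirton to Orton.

$30

Candidate routes:
Pirton → Neston → Ravel → Tarn → Orton: 11+12+5+14 = 42
Pirton → Neston → Ravel → Orton: 11+12+7 = 30
Cheapest is Pirton → Neston → Ravel → Orton at $30.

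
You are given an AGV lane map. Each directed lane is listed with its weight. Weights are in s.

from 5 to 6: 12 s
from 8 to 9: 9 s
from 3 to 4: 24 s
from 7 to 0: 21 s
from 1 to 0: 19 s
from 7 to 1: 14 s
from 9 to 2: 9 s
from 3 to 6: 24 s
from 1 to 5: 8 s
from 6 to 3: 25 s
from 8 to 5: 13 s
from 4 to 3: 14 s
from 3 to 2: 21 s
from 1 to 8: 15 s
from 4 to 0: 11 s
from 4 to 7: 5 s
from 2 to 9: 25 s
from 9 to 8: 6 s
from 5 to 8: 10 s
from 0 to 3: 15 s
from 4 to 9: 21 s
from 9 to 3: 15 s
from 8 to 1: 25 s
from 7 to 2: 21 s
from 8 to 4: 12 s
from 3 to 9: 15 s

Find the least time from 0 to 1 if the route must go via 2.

Best 0 to 2: 0 → 3 → 2 costing 36
Best 2 to 1: 2 → 9 → 8 → 1 costing 56
Total via 2: 36 + 56 = 92 s.

92 s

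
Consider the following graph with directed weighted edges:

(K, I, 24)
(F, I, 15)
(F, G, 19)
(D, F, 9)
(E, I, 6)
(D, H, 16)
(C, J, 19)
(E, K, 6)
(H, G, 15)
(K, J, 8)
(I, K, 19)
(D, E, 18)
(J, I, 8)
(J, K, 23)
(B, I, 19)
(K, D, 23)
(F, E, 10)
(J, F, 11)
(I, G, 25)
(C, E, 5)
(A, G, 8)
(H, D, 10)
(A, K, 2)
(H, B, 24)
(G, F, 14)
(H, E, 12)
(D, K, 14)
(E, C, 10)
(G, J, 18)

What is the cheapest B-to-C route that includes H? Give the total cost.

Best B to H: B → I → K → D → H costing 77
Best H to C: H → E → C costing 22
Total via H: 77 + 22 = 99.

99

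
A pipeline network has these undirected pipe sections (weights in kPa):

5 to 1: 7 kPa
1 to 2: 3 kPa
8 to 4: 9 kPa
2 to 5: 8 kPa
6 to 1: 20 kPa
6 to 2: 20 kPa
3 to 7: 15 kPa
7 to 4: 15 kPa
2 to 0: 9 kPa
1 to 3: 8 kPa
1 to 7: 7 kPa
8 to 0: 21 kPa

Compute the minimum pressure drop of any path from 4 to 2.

Running Dijkstra from 4:
4: 0
8: 9  (via 4)
7: 15  (via 4)
1: 22  (via 7)
2: 25  (via 1)
Shortest route: 4–7–1–2 = 25 kPa.

25 kPa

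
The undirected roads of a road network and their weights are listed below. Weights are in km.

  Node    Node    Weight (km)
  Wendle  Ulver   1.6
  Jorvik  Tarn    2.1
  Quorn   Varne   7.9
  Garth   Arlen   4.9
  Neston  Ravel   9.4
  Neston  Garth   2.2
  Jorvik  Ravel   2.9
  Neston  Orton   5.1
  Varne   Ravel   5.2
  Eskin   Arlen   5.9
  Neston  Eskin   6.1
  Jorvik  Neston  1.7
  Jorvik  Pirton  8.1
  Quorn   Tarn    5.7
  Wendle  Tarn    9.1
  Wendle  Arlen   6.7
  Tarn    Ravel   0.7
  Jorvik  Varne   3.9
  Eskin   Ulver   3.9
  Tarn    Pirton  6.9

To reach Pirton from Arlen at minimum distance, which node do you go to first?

Garth

Enumerating some paths:
Arlen - Garth - Neston - Jorvik - Tarn - Pirton: 4.9+2.2+1.7+2.1+6.9 = 17.8
Arlen - Garth - Neston - Jorvik - Pirton: 4.9+2.2+1.7+8.1 = 16.9
Arlen - Garth - Neston - Jorvik - Ravel - Tarn - Pirton: 4.9+2.2+1.7+2.9+0.7+6.9 = 19.3
Arlen - Eskin - Neston - Jorvik - Pirton: 5.9+6.1+1.7+8.1 = 21.8
The minimum is 16.9 km via Arlen - Garth - Neston - Jorvik - Pirton.
So from Arlen the first move is to Garth.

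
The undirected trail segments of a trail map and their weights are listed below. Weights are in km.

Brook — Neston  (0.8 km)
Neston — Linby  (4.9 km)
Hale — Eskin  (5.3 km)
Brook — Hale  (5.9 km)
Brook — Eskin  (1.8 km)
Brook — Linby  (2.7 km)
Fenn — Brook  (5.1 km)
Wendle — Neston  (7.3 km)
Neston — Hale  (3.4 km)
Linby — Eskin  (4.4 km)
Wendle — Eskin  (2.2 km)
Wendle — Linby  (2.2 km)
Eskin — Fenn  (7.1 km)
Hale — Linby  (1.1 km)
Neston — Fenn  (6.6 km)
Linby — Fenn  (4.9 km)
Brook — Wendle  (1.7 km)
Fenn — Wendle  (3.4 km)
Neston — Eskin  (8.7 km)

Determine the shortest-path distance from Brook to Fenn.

Running Dijkstra from Brook:
Brook: 0
Neston: 0.8  (via Brook)
Wendle: 1.7  (via Brook)
Eskin: 1.8  (via Brook)
Linby: 2.7  (via Brook)
Hale: 3.8  (via Linby)
Fenn: 5.1  (via Brook)
Shortest route: Brook–Fenn = 5.1 km.

5.1 km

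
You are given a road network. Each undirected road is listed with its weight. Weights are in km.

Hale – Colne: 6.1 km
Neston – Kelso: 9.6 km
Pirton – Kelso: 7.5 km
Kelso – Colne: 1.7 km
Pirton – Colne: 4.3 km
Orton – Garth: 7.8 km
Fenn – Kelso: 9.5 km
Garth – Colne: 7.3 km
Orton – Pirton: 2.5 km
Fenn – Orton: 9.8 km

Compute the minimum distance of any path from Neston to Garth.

18.6 km

Compare a few routes:
Neston - Kelso - Colne - Garth: 9.6+1.7+7.3 = 18.6
Neston - Kelso - Pirton - Orton - Garth: 9.6+7.5+2.5+7.8 = 27.4
Neston - Kelso - Colne - Pirton - Orton - Garth: 9.6+1.7+4.3+2.5+7.8 = 25.9
The minimum is 18.6 km via Neston - Kelso - Colne - Garth.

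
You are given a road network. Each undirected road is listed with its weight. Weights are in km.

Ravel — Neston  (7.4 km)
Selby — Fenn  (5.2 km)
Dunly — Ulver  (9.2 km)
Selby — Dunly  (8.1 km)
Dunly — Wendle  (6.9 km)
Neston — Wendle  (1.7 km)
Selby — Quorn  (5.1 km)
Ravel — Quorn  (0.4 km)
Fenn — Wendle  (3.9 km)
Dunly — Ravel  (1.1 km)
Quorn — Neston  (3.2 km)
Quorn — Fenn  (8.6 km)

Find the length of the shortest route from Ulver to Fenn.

19.3 km

Compare a few routes:
Ulver–Dunly–Wendle–Fenn: 9.2+6.9+3.9 = 20
Ulver–Dunly–Ravel–Quorn–Neston–Wendle–Fenn: 9.2+1.1+0.4+3.2+1.7+3.9 = 19.5
Ulver–Dunly–Ravel–Quorn–Fenn: 9.2+1.1+0.4+8.6 = 19.3
Cheapest is Ulver–Dunly–Ravel–Quorn–Fenn at 19.3 km.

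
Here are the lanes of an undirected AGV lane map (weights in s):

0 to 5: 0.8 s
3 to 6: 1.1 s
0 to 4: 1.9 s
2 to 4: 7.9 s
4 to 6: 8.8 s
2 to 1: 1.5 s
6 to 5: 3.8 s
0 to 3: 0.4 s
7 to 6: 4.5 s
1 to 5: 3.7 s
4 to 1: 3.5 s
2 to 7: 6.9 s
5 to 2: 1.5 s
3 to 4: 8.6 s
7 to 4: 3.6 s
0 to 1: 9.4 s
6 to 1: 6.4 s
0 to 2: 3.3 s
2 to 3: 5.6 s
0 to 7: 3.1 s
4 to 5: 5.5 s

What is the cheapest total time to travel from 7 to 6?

Compare a few routes:
7–6: 4.5 = 4.5
7–0–3–6: 3.1+0.4+1.1 = 4.6
Cheapest is 7–6 at 4.5 s.

4.5 s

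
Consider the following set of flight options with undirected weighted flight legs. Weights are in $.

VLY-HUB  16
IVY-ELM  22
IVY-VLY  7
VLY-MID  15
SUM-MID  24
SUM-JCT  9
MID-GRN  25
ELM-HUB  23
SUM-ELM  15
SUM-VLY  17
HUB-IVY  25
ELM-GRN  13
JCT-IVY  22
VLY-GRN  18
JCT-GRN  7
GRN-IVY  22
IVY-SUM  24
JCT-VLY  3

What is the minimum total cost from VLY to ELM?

Candidate routes:
VLY → JCT → GRN → ELM: 3+7+13 = 23
VLY → GRN → ELM: 18+13 = 31
VLY → IVY → ELM: 7+22 = 29
VLY → JCT → SUM → ELM: 3+9+15 = 27
The minimum is $23 via VLY → JCT → GRN → ELM.

$23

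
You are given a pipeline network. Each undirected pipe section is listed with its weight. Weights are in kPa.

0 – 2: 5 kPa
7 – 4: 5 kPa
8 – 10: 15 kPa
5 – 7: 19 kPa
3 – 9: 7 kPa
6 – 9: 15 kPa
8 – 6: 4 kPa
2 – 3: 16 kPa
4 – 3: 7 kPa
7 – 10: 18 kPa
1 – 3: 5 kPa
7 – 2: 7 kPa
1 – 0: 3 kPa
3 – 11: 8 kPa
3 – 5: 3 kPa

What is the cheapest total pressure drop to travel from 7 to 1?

15 kPa

Compare a few routes:
7 → 2 → 0 → 1: 7+5+3 = 15
7 → 5 → 3 → 1: 19+3+5 = 27
7 → 4 → 3 → 1: 5+7+5 = 17
7 → 2 → 3 → 1: 7+16+5 = 28
The minimum is 15 kPa via 7 → 2 → 0 → 1.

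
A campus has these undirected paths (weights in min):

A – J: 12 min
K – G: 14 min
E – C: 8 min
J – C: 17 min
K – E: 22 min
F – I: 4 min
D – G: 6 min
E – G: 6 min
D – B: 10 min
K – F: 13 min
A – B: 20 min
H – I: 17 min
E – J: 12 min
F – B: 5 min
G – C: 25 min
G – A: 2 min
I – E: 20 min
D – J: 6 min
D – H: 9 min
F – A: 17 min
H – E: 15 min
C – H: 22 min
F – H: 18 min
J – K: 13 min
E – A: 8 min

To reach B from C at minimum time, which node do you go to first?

E

Compare a few routes:
C → J → D → B: 17+6+10 = 33
C → E → G → D → B: 8+6+6+10 = 30
The minimum is 30 min via C → E → G → D → B.
So from C the first move is to E.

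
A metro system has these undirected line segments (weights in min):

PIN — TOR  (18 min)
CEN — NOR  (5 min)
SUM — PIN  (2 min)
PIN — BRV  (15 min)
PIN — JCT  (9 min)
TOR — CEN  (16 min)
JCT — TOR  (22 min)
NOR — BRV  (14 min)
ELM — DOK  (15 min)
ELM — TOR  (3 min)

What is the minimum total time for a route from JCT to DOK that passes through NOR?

77 min

Best JCT to NOR: JCT–PIN–BRV–NOR costing 38
Best NOR to DOK: NOR–CEN–TOR–ELM–DOK costing 39
Total via NOR: 38 + 39 = 77 min.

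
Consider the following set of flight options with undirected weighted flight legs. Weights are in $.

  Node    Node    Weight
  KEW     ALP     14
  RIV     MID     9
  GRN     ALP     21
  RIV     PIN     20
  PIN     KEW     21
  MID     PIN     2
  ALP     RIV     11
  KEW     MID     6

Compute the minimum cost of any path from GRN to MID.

$41

Running Dijkstra from GRN:
GRN: 0
ALP: 21  (via GRN)
RIV: 32  (via ALP)
KEW: 35  (via ALP)
MID: 41  (via RIV)
Shortest route: GRN–ALP–RIV–MID = $41.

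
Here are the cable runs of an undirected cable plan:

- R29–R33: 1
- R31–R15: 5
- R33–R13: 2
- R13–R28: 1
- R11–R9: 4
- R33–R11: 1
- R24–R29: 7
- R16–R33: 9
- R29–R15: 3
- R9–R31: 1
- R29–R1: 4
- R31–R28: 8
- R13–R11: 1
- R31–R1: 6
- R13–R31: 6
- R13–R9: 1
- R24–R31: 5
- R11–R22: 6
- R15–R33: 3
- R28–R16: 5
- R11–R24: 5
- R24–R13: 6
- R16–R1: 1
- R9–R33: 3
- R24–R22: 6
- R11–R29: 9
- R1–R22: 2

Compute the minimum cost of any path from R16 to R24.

9

Running Dijkstra from R16:
R16: 0
R1: 1  (via R16)
R22: 3  (via R1)
R28: 5  (via R16)
R29: 5  (via R1)
R33: 6  (via R29)
R13: 6  (via R28)
R31: 7  (via R1)
R9: 7  (via R13)
R11: 7  (via R33)
R15: 8  (via R29)
R24: 9  (via R22)
Shortest route: R16 → R1 → R22 → R24 = 9.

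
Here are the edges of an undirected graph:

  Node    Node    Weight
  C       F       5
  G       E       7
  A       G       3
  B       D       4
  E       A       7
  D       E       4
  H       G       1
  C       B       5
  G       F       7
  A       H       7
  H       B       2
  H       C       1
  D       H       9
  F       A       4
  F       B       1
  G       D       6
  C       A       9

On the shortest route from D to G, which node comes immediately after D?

G

Enumerating some paths:
D → B → H → G: 4+2+1 = 7
D → G: 6 = 6
The minimum is 6 via D → G.
So from D the first move is to G.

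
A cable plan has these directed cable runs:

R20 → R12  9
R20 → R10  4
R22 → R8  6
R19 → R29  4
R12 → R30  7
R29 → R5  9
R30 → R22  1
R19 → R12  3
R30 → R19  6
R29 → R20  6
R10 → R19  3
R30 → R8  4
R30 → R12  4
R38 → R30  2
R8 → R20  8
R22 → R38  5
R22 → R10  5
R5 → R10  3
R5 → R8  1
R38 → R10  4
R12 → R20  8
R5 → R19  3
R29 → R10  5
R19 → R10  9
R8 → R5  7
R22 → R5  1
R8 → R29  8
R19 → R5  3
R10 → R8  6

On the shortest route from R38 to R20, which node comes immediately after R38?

Candidate routes:
R38 - R30 - R12 - R20: 2+4+8 = 14
R38 - R30 - R22 - R5 - R8 - R20: 2+1+1+1+8 = 13
R38 - R10 - R19 - R29 - R20: 4+3+4+6 = 17
R38 - R30 - R8 - R20: 2+4+8 = 14
Cheapest is R38 - R30 - R22 - R5 - R8 - R20 at 13.
So from R38 the first move is to R30.

R30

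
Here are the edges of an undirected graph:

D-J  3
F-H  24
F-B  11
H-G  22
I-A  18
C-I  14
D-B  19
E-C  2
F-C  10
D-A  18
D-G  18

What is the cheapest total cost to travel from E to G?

Enumerating some paths:
E - C - I - A - D - G: 2+14+18+18+18 = 70
E - C - F - B - D - G: 2+10+11+19+18 = 60
E - C - F - H - G: 2+10+24+22 = 58
The minimum is 58 via E - C - F - H - G.

58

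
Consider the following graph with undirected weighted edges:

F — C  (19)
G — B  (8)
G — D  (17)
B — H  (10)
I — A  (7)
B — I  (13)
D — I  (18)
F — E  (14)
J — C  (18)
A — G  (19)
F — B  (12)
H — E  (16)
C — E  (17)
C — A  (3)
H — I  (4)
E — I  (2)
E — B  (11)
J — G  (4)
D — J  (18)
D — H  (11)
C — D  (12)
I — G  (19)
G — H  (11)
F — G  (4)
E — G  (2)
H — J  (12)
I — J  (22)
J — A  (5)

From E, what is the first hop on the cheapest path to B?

G

Candidate routes:
E → G → B: 2+8 = 10
E → B: 11 = 11
Cheapest is E → G → B at 10.
So from E the first move is to G.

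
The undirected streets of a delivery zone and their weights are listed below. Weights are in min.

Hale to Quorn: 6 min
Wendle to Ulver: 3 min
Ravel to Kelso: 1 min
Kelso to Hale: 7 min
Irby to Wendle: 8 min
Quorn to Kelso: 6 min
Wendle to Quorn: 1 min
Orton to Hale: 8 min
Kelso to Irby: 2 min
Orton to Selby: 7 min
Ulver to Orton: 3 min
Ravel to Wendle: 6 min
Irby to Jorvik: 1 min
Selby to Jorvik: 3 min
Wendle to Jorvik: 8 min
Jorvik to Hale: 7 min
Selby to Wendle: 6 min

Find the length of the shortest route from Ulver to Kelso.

10 min

Running Dijkstra from Ulver:
Ulver: 0
Wendle: 3  (via Ulver)
Orton: 3  (via Ulver)
Quorn: 4  (via Wendle)
Selby: 9  (via Wendle)
Ravel: 9  (via Wendle)
Kelso: 10  (via Quorn)
Shortest route: Ulver–Wendle–Quorn–Kelso = 10 min.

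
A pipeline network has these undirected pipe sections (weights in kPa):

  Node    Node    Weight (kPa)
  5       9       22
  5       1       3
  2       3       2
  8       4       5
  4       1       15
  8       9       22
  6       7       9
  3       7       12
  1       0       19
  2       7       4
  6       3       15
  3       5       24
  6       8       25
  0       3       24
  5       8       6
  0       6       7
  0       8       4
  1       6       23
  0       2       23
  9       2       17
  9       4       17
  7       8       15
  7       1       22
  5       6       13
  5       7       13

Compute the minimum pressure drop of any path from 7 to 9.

Compare a few routes:
7–3–2–9: 12+2+17 = 31
7–2–9: 4+17 = 21
Cheapest is 7–2–9 at 21 kPa.

21 kPa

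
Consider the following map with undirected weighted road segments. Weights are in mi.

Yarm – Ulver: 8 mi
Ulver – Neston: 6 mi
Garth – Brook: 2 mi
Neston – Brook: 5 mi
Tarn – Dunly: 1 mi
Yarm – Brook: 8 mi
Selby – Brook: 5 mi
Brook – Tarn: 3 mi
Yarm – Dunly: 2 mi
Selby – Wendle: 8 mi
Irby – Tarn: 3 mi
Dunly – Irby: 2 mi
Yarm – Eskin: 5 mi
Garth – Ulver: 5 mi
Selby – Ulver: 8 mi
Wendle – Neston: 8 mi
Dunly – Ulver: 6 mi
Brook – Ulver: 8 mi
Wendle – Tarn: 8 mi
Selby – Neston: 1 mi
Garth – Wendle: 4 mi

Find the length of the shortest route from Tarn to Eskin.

Candidate routes:
Tarn → Irby → Dunly → Yarm → Eskin: 3+2+2+5 = 12
Tarn → Brook → Yarm → Eskin: 3+8+5 = 16
Tarn → Dunly → Yarm → Eskin: 1+2+5 = 8
Tarn → Dunly → Ulver → Yarm → Eskin: 1+6+8+5 = 20
The minimum is 8 mi via Tarn → Dunly → Yarm → Eskin.

8 mi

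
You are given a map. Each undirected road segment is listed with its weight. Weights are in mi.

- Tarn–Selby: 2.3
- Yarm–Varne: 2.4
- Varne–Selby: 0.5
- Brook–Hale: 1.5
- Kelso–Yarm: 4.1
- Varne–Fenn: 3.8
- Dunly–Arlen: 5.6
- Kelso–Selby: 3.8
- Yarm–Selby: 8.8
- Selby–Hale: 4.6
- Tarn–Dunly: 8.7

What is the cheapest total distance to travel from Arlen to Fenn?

20.9 mi

Compare a few routes:
Arlen–Dunly–Tarn–Selby–Yarm–Varne–Fenn: 5.6+8.7+2.3+8.8+2.4+3.8 = 31.6
Arlen–Dunly–Tarn–Selby–Varne–Fenn: 5.6+8.7+2.3+0.5+3.8 = 20.9
Arlen–Dunly–Tarn–Selby–Kelso–Yarm–Varne–Fenn: 5.6+8.7+2.3+3.8+4.1+2.4+3.8 = 30.7
Cheapest is Arlen–Dunly–Tarn–Selby–Varne–Fenn at 20.9 mi.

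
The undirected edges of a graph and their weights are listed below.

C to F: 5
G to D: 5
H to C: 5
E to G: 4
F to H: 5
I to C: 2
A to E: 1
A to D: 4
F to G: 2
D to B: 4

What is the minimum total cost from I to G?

Running Dijkstra from I:
I: 0
C: 2  (via I)
F: 7  (via C)
H: 7  (via C)
G: 9  (via F)
Shortest route: I–C–F–G = 9.

9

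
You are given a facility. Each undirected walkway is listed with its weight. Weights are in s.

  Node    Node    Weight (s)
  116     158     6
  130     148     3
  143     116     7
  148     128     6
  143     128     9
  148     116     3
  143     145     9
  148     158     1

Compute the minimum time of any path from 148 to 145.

Settle nodes by increasing distance from 148:
148: 0
158: 1  (via 148)
130: 3  (via 148)
116: 3  (via 148)
128: 6  (via 148)
143: 10  (via 116)
145: 19  (via 143)
Shortest route: 148 → 116 → 143 → 145 = 19 s.

19 s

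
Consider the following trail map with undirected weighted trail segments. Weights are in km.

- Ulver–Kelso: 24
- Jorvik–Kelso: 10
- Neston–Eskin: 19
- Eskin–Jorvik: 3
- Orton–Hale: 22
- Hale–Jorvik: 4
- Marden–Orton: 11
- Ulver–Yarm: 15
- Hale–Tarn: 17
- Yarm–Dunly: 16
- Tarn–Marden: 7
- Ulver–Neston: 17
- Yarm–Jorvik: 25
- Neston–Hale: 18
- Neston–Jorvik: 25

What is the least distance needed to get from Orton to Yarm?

Candidate routes:
Orton - Hale - Jorvik - Yarm: 22+4+25 = 51
Orton - Marden - Tarn - Hale - Jorvik - Yarm: 11+7+17+4+25 = 64
The minimum is 51 km via Orton - Hale - Jorvik - Yarm.

51 km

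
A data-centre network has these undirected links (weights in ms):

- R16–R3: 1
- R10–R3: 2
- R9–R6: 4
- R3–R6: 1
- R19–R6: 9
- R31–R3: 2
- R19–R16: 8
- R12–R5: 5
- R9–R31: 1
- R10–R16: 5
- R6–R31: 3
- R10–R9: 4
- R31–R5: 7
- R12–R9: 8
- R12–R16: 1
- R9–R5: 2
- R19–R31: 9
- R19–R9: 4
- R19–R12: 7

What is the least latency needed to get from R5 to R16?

6 ms

Shortest distances from R5:
R5: 0
R9: 2  (via R5)
R31: 3  (via R9)
R12: 5  (via R5)
R3: 5  (via R31)
R19: 6  (via R9)
R6: 6  (via R9)
R10: 6  (via R9)
R16: 6  (via R12)
Shortest route: R5–R12–R16 = 6 ms.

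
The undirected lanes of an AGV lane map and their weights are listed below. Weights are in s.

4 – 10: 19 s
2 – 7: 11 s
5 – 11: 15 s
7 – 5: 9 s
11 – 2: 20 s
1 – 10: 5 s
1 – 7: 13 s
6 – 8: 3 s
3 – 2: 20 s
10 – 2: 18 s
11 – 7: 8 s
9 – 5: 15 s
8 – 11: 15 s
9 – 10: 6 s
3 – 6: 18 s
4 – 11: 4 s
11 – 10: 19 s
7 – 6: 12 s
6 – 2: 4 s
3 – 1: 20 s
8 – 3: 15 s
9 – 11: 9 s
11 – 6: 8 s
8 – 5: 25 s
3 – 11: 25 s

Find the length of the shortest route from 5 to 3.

39 s

Shortest distances from 5:
5: 0
7: 9  (via 5)
9: 15  (via 5)
11: 15  (via 5)
4: 19  (via 11)
2: 20  (via 7)
6: 21  (via 7)
10: 21  (via 9)
1: 22  (via 7)
8: 24  (via 6)
3: 39  (via 6)
Shortest route: 5 → 7 → 6 → 3 = 39 s.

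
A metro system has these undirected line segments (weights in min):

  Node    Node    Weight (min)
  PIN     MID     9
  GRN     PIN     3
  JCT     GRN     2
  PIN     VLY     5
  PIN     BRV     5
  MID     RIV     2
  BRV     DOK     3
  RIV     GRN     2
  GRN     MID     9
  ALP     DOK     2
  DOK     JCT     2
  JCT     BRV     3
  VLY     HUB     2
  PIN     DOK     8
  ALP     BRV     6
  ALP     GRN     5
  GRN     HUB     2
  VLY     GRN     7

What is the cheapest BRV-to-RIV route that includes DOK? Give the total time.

Best BRV to DOK: BRV → DOK costing 3
Shortest DOK→RIV: DOK → JCT → GRN → RIV = 6
Total via DOK: 3 + 6 = 9 min.

9 min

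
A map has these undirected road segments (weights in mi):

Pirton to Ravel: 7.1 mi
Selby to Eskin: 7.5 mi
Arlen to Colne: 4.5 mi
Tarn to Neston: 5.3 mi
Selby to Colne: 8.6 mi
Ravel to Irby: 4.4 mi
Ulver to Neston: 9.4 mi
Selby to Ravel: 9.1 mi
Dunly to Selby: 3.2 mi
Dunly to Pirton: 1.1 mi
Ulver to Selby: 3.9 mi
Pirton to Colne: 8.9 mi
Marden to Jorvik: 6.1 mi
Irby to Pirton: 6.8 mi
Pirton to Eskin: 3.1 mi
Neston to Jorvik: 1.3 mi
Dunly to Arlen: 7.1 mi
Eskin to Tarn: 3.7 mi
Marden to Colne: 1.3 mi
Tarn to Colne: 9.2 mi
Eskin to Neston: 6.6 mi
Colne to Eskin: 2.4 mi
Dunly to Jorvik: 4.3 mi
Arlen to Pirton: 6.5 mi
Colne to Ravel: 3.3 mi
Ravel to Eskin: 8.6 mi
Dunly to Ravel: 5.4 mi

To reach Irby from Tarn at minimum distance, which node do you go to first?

Compare a few routes:
Tarn–Eskin–Pirton–Irby: 3.7+3.1+6.8 = 13.6
Tarn–Eskin–Ravel–Irby: 3.7+8.6+4.4 = 16.7
Tarn–Eskin–Colne–Ravel–Irby: 3.7+2.4+3.3+4.4 = 13.8
Tarn–Colne–Ravel–Irby: 9.2+3.3+4.4 = 16.9
The minimum is 13.6 mi via Tarn–Eskin–Pirton–Irby.
So from Tarn the first move is to Eskin.

Eskin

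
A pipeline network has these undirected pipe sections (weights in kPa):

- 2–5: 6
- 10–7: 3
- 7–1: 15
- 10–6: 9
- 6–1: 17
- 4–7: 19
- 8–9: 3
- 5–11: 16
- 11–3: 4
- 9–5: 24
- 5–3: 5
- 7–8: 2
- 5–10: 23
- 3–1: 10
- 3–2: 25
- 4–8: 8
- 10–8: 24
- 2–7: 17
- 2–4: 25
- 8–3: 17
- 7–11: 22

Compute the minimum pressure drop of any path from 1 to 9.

20 kPa

Enumerating some paths:
1–3–8–9: 10+17+3 = 30
1–7–8–9: 15+2+3 = 20
The minimum is 20 kPa via 1–7–8–9.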